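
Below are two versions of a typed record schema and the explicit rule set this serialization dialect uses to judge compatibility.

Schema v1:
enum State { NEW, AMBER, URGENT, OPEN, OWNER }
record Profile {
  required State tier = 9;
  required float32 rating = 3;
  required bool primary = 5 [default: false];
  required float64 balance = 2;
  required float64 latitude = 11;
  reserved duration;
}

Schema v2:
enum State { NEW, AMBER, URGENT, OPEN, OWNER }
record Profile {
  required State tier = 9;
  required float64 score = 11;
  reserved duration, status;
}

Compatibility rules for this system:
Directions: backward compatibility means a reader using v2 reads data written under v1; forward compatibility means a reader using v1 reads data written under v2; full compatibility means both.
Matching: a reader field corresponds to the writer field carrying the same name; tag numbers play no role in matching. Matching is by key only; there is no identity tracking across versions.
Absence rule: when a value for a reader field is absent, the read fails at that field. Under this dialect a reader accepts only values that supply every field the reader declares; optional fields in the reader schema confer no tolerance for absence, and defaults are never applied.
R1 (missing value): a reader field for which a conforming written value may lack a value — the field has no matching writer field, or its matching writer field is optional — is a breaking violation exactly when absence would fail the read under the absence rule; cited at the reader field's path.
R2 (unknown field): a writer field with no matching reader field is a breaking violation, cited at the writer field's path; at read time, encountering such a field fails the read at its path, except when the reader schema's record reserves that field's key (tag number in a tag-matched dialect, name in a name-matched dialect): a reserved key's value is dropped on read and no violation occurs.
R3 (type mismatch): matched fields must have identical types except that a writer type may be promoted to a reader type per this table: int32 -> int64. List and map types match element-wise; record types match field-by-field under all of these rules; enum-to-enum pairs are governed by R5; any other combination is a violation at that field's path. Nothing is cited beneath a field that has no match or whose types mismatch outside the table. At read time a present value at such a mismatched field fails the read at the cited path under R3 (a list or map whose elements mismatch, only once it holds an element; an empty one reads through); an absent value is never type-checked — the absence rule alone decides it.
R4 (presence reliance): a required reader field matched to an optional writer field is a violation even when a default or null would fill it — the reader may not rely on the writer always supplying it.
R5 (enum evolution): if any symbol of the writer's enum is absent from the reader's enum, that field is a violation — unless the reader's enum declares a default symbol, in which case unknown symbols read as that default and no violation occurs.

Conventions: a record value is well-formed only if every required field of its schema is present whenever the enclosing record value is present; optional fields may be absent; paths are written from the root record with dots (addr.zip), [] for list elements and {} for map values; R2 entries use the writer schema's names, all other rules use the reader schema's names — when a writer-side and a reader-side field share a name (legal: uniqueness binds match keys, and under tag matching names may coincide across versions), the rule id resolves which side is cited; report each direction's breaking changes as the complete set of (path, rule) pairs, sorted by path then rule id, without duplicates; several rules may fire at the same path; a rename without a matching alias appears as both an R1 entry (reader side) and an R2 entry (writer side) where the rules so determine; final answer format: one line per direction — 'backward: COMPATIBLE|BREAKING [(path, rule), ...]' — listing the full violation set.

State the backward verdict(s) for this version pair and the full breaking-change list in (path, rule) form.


backward: BREAKING [(balance, R2), (latitude, R2), (primary, R2), (rating, R2), (score, R1)]

the writer's type comes first in each Profile pair
checking backward for Profile: reader v2 against writer v1:
  writer required, State -> State: reader tier maps from writer tier
  score: no writer-side match
  rating (writer side), unknown to reader
  primary (writer side), unknown to reader
  balance (writer side), unknown to reader
  latitude (writer side), unknown to reader
  R2 fires at balance
  R2 fires at latitude
  R2 fires at primary
  R2 fires at rating
  R1 fires at score
  => 5 violation(s): backward is BREAKING for Profile


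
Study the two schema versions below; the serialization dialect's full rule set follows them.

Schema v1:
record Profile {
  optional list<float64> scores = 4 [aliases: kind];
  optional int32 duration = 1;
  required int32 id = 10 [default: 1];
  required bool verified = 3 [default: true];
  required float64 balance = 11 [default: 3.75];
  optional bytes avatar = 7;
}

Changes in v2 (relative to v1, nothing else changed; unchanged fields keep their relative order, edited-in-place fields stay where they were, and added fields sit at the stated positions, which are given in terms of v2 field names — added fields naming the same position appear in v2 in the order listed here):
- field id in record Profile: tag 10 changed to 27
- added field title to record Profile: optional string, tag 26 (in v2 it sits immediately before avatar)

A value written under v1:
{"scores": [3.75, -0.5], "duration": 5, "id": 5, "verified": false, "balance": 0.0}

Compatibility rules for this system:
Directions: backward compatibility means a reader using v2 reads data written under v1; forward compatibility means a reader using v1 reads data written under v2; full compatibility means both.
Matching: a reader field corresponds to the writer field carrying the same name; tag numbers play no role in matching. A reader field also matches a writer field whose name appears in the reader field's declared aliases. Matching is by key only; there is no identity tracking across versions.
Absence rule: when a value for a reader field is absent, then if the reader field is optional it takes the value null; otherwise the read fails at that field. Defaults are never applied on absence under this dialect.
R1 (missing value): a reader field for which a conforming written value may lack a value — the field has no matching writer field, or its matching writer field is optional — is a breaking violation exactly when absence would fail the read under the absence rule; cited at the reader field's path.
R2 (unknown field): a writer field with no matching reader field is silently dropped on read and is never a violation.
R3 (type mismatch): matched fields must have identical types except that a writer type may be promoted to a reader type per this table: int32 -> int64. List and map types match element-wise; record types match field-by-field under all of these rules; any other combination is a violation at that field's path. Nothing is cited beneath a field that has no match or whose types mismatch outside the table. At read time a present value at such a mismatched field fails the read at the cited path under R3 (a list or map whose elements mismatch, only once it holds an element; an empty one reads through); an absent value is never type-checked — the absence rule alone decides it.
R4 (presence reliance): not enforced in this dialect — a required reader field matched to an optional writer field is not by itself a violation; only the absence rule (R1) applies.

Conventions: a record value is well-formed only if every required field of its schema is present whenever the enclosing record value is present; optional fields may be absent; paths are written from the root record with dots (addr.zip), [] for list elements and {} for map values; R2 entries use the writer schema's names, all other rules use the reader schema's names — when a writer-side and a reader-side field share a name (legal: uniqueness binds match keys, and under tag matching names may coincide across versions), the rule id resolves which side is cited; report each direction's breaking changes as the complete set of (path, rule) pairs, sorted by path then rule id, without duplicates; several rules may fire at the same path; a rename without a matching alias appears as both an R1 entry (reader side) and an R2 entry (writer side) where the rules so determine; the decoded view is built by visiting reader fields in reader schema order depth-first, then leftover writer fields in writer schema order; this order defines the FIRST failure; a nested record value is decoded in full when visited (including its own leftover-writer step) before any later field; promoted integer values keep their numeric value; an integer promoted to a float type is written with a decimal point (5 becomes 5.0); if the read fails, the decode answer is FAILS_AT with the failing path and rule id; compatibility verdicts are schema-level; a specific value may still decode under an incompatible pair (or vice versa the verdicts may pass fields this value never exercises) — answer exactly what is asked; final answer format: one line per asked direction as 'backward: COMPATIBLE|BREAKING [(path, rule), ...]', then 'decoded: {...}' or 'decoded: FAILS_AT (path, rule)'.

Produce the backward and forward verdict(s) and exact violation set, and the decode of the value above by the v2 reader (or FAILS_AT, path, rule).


each type pair in Profile: writer, then reader
backward for Profile (reader v2, writer v1):
  scores <- scores (list<float64> -> list<float64>, writer optional)
  duration <- duration (int32 -> int32, writer optional)
  id <- id (int32 -> int32, writer required)
  verified <- verified (bool -> bool, writer required)
  balance <- balance (float64 -> float64, writer required)
  title has no writer counterpart
  avatar <- avatar (bytes -> bytes, writer optional)
  => backward: COMPATIBLE
forward for Profile (reader v1, writer v2):
  scores <- scores (list<float64> -> list<float64>, writer optional)
  duration <- duration (int32 -> int32, writer optional)
  id <- id (int32 -> int32, writer required)
  verified <- verified (bool -> bool, writer required)
  balance <- balance (float64 -> float64, writer required)
  avatar <- avatar (bytes -> bytes, writer optional)
  writer field title has no reader counterpart
  => forward: COMPATIBLE
decode walk for Profile under reader schema v2:
  scores := [3.75, -0.5]
  duration := 5
  id := 5
  verified := false
  balance := 0.0
  title := null (absent, optional -> null)
  avatar := null (absent, optional -> null)
  => decoded: {"scores": [3.75, -0.5], "duration": 5, "id": 5, "verified": false, "balance": 0.0, "title": null, "avatar": null}

backward: COMPATIBLE []; forward: COMPATIBLE []; decoded: {"scores": [3.75, -0.5], "duration": 5, "id": 5, "verified": false, "balance": 0.0, "title": null, "avatar": null}


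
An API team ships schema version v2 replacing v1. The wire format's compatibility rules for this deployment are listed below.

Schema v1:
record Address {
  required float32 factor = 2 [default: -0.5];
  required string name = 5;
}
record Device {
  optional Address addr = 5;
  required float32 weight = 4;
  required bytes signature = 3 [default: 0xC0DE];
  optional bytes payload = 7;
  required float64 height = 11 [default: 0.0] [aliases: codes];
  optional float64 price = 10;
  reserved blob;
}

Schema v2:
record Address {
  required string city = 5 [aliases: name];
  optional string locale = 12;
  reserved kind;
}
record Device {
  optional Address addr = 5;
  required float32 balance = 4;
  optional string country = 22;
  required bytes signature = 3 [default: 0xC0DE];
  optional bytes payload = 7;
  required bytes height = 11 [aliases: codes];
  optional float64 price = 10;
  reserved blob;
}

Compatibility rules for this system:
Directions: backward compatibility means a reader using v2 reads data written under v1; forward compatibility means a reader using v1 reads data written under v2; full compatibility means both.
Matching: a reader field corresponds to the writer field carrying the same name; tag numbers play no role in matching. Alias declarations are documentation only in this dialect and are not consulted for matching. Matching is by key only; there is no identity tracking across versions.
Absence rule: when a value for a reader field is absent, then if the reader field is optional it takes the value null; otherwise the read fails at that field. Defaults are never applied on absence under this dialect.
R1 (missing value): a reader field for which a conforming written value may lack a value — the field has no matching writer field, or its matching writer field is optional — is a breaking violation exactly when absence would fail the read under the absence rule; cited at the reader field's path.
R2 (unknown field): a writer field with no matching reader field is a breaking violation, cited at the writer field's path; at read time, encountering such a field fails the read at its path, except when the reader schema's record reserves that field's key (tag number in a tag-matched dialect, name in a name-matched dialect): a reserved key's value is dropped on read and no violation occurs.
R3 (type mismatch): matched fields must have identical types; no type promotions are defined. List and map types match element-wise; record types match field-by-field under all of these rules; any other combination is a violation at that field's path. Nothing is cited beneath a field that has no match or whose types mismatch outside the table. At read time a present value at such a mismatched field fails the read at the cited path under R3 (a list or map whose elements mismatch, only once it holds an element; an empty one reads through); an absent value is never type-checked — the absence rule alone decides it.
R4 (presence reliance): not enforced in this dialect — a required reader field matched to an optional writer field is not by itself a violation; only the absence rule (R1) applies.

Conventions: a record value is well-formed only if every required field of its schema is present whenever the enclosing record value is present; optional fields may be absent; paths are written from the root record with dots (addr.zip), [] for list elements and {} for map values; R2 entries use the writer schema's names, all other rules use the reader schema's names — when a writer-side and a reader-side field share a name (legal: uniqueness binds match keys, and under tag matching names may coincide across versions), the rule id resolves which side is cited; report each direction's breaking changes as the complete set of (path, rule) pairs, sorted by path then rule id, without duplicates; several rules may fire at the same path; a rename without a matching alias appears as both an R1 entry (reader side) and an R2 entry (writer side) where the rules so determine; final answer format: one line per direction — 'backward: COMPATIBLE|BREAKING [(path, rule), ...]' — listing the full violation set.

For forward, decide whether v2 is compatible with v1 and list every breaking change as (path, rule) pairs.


forward: BREAKING [(addr.city, R2), (addr.factor, R1), (addr.locale, R2), (addr.name, R1), (balance, R2), (country, R2), (height, R3), (weight, R1)]

each type pair in Device: writer, then reader
checking forward for Device: reader v1 against writer v2:
  addr <- addr (Address -> Address, writer optional)
  weight: no writer match
  signature <- signature (bytes -> bytes, writer required)
  payload <- payload (bytes -> bytes, writer optional)
  height <- height (bytes -> float64, writer required)
  price <- price (float64 -> float64, writer optional)
  writer balance: unknown to reader
  writer country: unknown to reader
  addr.factor: no writer match
  addr.name: no writer match
  writer addr.city: unknown to reader
  writer addr.locale: unknown to reader
  R2 fires at addr.city
  R1 fires at addr.factor
  R2 fires at addr.locale
  R1 fires at addr.name
  R2 fires at balance
  R2 fires at country
  R3 fires at height
  R1 fires at weight
  forward on Device therefore BREAKING (8)


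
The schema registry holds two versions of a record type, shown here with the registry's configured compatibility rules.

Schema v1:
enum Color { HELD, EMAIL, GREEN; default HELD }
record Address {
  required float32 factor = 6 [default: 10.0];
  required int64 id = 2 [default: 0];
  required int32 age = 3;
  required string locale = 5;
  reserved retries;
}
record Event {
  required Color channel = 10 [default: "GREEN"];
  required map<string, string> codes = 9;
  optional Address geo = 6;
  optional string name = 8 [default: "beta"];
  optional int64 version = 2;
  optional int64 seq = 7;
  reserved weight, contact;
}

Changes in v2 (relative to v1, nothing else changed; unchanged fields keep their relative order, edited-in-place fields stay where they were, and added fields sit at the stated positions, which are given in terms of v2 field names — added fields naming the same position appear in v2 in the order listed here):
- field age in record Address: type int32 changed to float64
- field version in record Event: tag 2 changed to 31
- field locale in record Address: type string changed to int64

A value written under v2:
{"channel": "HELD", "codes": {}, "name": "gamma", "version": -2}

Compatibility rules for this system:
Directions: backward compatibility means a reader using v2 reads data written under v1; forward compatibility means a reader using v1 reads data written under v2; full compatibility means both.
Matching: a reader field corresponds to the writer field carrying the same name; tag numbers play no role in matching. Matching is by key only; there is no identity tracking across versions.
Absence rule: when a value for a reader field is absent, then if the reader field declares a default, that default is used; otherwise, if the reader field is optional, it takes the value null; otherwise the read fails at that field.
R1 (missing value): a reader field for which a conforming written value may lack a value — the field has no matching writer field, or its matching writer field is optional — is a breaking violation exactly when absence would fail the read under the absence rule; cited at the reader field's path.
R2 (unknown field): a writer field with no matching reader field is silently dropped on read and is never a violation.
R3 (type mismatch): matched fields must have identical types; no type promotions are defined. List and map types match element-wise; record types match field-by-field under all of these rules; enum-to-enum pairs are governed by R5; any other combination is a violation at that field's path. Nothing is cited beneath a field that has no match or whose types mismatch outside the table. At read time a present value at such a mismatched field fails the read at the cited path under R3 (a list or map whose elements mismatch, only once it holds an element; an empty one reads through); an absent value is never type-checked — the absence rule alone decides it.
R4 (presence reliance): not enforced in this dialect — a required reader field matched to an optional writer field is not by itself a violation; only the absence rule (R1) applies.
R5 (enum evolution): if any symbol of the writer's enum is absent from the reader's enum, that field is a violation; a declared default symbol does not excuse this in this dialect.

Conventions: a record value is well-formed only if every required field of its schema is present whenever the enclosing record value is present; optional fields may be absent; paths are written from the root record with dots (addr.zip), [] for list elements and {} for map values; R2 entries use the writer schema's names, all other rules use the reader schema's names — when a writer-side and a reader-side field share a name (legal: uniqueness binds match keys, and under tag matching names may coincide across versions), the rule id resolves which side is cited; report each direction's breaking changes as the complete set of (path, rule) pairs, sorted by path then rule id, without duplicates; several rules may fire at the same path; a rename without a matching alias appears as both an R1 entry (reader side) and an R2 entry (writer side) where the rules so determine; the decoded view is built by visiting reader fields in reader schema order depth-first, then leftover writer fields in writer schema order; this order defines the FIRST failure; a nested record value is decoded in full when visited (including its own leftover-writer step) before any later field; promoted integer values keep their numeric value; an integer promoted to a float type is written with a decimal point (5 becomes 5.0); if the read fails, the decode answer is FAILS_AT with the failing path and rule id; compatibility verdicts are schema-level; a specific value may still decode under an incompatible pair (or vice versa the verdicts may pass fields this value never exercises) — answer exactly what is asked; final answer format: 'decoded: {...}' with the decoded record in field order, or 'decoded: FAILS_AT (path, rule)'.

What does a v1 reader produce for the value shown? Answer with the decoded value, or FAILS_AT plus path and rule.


the writer's type comes first in each Event pair
migrating the Event value to v1:
  channel := "HELD"
  codes := {}
  geo := null (absent, optional -> null)
  name := "gamma"
  version := -2
  seq := null (absent, optional -> null)
  => decoded: {"channel": "HELD", "codes": {}, "geo": null, "name": "gamma", "version": -2, "seq": null}
checking off the Event differences that do not matter here:
  field age in record Address: type int32 changed to float64 -> affects the rule determinations only; this particular Event value decodes identically
  field version in record Event: tag 2 changed to 31 -> triggers nothing under the printed rules; the Event answer is the same either way
  field locale in record Address: type string changed to int64 -> affects the rule determinations only; this particular Event value decodes identically

decoded: {"channel": "HELD", "codes": {}, "geo": null, "name": "gamma", "version": -2, "seq": null}


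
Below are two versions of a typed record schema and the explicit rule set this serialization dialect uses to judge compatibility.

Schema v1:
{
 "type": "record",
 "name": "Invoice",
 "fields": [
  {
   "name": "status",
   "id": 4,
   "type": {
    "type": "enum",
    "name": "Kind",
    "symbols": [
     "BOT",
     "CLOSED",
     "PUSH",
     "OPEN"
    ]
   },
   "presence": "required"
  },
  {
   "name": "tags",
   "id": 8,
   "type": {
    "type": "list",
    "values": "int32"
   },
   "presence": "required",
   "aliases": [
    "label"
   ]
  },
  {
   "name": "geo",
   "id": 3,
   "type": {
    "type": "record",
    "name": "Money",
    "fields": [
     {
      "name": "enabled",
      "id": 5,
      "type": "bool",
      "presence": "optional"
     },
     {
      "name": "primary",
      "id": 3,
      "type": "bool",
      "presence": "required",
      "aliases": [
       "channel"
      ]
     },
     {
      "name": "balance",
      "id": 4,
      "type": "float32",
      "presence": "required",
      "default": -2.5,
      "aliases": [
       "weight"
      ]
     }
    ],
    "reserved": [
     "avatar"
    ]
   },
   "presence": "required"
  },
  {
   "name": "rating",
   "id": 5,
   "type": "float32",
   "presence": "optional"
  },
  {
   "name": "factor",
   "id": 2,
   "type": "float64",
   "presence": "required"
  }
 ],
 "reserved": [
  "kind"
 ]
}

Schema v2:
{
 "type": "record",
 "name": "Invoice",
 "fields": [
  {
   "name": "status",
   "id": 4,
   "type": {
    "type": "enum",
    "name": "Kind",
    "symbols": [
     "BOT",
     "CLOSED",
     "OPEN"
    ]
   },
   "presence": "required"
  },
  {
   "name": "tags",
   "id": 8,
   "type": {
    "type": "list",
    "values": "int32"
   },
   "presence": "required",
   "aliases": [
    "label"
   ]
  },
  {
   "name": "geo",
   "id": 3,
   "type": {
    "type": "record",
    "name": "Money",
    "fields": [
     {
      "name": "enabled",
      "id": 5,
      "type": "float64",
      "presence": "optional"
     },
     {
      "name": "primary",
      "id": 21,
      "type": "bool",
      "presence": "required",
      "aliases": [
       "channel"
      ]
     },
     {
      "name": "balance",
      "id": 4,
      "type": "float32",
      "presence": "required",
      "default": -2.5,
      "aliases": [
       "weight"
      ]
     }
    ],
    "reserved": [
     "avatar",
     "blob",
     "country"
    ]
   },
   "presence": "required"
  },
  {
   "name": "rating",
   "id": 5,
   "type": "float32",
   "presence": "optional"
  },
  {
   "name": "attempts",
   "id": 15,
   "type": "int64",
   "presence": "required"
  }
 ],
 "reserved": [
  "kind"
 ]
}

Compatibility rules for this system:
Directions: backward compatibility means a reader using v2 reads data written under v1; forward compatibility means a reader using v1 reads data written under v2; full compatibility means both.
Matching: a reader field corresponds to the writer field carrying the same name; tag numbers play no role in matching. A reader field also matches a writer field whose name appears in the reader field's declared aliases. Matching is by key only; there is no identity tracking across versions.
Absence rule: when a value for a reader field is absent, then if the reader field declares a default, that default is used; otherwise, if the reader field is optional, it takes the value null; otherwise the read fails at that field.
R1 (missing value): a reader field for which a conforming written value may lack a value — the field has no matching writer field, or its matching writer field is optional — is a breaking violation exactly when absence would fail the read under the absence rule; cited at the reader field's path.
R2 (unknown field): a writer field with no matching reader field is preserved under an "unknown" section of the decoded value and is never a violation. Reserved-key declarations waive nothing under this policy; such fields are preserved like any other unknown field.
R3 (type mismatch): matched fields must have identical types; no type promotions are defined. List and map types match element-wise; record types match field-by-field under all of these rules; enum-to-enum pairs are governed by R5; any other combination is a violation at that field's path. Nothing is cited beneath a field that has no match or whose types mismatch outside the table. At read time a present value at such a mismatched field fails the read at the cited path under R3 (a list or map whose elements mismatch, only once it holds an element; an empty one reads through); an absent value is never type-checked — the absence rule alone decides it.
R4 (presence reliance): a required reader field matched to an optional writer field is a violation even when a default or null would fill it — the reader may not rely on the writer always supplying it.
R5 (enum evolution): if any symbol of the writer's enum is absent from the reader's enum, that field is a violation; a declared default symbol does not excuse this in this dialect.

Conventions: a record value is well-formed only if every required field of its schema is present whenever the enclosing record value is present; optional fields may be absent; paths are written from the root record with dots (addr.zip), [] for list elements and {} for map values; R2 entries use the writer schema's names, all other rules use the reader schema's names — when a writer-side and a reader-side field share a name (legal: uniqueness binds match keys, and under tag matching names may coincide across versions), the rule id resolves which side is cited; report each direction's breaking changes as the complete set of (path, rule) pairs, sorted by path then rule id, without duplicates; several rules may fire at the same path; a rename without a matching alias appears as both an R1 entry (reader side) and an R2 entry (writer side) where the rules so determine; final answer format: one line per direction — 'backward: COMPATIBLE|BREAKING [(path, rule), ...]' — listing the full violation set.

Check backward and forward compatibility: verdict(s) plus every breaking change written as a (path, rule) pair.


each type pair in Invoice: writer, then reader
backward pass over Invoice, reader schema v2, writer schema v1:
  status <- status (Kind -> Kind, writer required)
  tags <- tags (list<int32> -> list<int32>, writer required)
  geo <- geo (Money -> Money, writer required)
  rating <- rating (float32 -> float32, writer optional)
  attempts has no writer counterpart
  leftover writer field: factor
  geo.enabled <- geo.enabled (bool -> float64, writer optional)
  geo.primary <- geo.primary (bool -> bool, writer required)
  geo.balance <- geo.balance (float32 -> float32, writer required)
  violation R1 at attempts
  violation R3 at geo.enabled
  violation R5 at status
  => 3 violation(s): backward is BREAKING for Invoice
forward pass over Invoice, reader schema v1, writer schema v2:
  status <- status (Kind -> Kind, writer required)
  tags <- tags (list<int32> -> list<int32>, writer required)
  geo <- geo (Money -> Money, writer required)
  rating <- rating (float32 -> float32, writer optional)
  factor has no writer counterpart
  leftover writer field: attempts
  geo.enabled <- geo.enabled (float64 -> bool, writer optional)
  geo.primary <- geo.primary (bool -> bool, writer required)
  geo.balance <- geo.balance (float32 -> float32, writer required)
  violation R1 at factor
  violation R3 at geo.enabled
  => 2 violation(s): forward is BREAKING for Invoice

backward: BREAKING [(attempts, R1), (geo.enabled, R3), (status, R5)]; forward: BREAKING [(factor, R1), (geo.enabled, R3)]


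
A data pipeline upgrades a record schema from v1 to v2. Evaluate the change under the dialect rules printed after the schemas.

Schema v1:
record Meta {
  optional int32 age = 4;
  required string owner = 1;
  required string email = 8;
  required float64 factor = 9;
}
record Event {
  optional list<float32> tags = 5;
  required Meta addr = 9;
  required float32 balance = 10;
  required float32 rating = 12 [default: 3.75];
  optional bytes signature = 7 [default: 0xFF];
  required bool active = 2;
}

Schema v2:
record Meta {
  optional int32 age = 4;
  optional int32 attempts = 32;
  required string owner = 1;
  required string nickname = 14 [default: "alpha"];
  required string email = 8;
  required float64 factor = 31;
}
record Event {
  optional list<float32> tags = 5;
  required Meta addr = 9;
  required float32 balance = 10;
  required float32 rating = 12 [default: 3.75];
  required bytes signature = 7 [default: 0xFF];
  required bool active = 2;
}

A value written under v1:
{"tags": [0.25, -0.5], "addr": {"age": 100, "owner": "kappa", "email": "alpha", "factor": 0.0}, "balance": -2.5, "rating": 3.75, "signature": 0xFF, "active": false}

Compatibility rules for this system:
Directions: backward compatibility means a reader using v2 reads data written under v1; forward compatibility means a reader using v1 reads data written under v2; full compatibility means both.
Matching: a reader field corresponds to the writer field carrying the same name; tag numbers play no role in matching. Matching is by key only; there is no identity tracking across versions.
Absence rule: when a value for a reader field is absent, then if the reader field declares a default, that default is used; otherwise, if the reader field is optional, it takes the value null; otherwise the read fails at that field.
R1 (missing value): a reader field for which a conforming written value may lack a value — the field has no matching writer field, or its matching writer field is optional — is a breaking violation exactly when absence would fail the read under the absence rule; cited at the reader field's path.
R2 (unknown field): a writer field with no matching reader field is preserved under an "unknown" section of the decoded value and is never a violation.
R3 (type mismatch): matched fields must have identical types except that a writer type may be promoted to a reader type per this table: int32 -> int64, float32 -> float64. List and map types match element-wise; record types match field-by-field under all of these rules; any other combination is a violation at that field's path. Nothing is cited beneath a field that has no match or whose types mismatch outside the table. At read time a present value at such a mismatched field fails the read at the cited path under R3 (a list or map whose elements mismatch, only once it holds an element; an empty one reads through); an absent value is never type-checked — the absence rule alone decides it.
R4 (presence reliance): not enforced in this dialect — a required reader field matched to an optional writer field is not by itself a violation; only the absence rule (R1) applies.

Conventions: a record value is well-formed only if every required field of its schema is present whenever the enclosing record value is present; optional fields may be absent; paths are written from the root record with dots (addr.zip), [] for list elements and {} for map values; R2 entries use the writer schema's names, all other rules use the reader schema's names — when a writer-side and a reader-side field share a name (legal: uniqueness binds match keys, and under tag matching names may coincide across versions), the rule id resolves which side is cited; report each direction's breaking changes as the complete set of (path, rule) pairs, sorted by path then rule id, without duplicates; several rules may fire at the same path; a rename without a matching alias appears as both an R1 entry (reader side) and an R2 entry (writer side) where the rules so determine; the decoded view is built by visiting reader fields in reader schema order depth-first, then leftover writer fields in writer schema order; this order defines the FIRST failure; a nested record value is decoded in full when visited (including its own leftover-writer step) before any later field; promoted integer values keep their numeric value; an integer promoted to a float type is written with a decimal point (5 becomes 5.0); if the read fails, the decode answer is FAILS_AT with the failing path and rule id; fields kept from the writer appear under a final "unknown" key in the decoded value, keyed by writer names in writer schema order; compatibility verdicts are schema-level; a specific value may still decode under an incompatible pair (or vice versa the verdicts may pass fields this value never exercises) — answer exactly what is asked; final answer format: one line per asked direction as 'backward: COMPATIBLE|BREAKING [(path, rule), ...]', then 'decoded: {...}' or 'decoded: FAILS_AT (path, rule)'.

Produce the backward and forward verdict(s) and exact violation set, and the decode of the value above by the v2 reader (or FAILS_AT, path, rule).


backward: COMPATIBLE []; forward: COMPATIBLE []; decoded: {"tags": [0.25, -0.5], "addr": {"age": 100, "attempts": null, "owner": "kappa", "nickname": "alpha", "email": "alpha", "factor": 0.0}, "balance": -2.5, "rating": 3.75, "signature": 0xFF, "active": false}

arrows below run writer -> reader for Event
backward analysis of Event with v2 as reader and v1 as writer:
  tags: list<float32> -> list<float32>, writer optional; from tags
  addr: Meta -> Meta, writer required; from addr
  balance: float32 -> float32, writer required; from balance
  rating: float32 -> float32, writer required; from rating
  signature: bytes -> bytes, writer optional; from signature
  active: bool -> bool, writer required; from active
  addr.age: int32 -> int32, writer optional; from addr.age
  addr.attempts: no writer-side match
  addr.owner: string -> string, writer required; from addr.owner
  addr.nickname: no writer-side match
  addr.email: string -> string, writer required; from addr.email
  addr.factor: float64 -> float64, writer required; from addr.factor
  => backward verdict for Event: COMPATIBLE, no violations
forward analysis of Event with v1 as reader and v2 as writer:
  tags: list<float32> -> list<float32>, writer optional; from tags
  addr: Meta -> Meta, writer required; from addr
  balance: float32 -> float32, writer required; from balance
  rating: float32 -> float32, writer required; from rating
  signature: bytes -> bytes, writer required; from signature
  active: bool -> bool, writer required; from active
  addr.age: int32 -> int32, writer optional; from addr.age
  addr.owner: string -> string, writer required; from addr.owner
  addr.email: string -> string, writer required; from addr.email
  addr.factor: float64 -> float64, writer required; from addr.factor
  writer field addr.attempts has no reader counterpart
  writer field addr.nickname has no reader counterpart
  => forward verdict for Event: COMPATIBLE, no violations
decoding the Event value with the v2 reader:
  tags := [0.25, -0.5]
  addr.age := 100
  addr.attempts := null (absent, optional -> null)
  addr.owner := "kappa"
  addr.nickname := "alpha" (absent -> default)
  addr.email := "alpha"
  addr.factor := 0.0
  balance := -2.5
  rating := 3.75
  signature := 0xFF
  active := false
  => decoded: {"tags": [0.25, -0.5], "addr": {"age": 100, "attempts": null, "owner": "kappa", "nickname": "alpha", "email": "alpha", "factor": 0.0}, "balance": -2.5, "rating": 3.75, "signature": 0xFF, "active": false}


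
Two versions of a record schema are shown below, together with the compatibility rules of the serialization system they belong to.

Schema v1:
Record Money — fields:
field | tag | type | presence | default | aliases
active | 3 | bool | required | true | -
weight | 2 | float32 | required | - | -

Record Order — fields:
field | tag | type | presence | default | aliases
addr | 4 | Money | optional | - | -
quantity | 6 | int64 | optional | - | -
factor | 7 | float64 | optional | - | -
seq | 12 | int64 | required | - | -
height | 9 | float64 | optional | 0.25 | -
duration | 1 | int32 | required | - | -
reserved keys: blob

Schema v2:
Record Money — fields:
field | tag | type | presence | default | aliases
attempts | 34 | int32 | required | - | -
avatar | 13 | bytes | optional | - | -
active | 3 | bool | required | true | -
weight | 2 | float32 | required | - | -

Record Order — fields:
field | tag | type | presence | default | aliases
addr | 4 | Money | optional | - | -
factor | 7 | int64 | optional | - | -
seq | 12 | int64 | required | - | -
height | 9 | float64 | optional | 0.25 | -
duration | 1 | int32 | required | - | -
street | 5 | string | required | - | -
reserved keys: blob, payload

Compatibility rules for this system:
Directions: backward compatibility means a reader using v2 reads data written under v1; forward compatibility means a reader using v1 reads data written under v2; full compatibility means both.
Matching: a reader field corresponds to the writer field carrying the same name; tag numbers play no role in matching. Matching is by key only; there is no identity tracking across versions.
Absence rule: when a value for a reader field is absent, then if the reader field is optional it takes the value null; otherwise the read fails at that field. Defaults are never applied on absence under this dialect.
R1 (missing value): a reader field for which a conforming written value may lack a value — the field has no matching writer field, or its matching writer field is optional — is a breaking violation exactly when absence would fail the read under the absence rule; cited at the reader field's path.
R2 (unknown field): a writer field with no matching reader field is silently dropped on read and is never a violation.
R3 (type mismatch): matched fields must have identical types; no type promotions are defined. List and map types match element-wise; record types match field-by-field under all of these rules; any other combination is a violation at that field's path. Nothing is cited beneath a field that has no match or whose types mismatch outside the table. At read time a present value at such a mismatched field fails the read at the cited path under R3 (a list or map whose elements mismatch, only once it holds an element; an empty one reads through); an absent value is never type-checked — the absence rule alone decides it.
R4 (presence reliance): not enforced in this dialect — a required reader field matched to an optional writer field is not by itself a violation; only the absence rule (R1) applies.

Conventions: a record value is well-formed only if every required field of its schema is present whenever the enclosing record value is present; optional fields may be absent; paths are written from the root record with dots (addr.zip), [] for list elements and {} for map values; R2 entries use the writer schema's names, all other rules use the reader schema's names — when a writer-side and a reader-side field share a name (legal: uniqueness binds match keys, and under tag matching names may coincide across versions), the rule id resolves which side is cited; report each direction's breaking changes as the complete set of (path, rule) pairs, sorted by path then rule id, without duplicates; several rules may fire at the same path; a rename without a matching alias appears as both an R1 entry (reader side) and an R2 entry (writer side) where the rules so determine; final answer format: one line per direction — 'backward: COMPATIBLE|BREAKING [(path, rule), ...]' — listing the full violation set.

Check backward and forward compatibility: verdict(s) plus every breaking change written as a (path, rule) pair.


backward: BREAKING [(addr.attempts, R1), (factor, R3), (street, R1)]; forward: BREAKING [(factor, R3)]

in Order below, arrows point writer -> reader
backward on Order — v2 reading data written by v1:
  writer optional, Money -> Money: reader addr maps from writer addr
  writer optional, float64 -> int64: reader factor maps from writer factor
  writer required, int64 -> int64: reader seq maps from writer seq
  writer optional, float64 -> float64: reader height maps from writer height
  writer required, int32 -> int32: reader duration maps from writer duration
  street: no writer match
  writer quantity: unknown to reader
  addr.attempts: no writer match
  addr.avatar: no writer match
  writer required, bool -> bool: reader addr.active maps from writer addr.active
  writer required, float32 -> float32: reader addr.weight maps from writer addr.weight
  violation R1 at addr.attempts
  violation R3 at factor
  violation R1 at street
  => backward: BREAKING (3)
forward on Order — v1 reading data written by v2:
  writer optional, Money -> Money: reader addr maps from writer addr
  quantity: no writer match
  writer optional, int64 -> float64: reader factor maps from writer factor
  writer required, int64 -> int64: reader seq maps from writer seq
  writer optional, float64 -> float64: reader height maps from writer height
  writer required, int32 -> int32: reader duration maps from writer duration
  writer street: unknown to reader
  writer required, bool -> bool: reader addr.active maps from writer addr.active
  writer required, float32 -> float32: reader addr.weight maps from writer addr.weight
  writer addr.attempts: unknown to reader
  writer addr.avatar: unknown to reader
  violation R3 at factor
  => forward: BREAKING (1)
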